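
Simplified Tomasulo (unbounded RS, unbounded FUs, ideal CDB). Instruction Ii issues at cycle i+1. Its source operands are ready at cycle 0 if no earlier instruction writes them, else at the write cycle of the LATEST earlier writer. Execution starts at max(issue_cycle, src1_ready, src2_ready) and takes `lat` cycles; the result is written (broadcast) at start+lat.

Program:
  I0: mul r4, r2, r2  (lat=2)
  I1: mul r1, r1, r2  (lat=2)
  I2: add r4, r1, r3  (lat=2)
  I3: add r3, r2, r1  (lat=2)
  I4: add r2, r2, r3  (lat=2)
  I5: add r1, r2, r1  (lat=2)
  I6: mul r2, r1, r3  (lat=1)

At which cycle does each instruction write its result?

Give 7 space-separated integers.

I0 mul r4: issue@1 deps=(None,None) exec_start@1 write@3
I1 mul r1: issue@2 deps=(None,None) exec_start@2 write@4
I2 add r4: issue@3 deps=(1,None) exec_start@4 write@6
I3 add r3: issue@4 deps=(None,1) exec_start@4 write@6
I4 add r2: issue@5 deps=(None,3) exec_start@6 write@8
I5 add r1: issue@6 deps=(4,1) exec_start@8 write@10
I6 mul r2: issue@7 deps=(5,3) exec_start@10 write@11

Answer: 3 4 6 6 8 10 11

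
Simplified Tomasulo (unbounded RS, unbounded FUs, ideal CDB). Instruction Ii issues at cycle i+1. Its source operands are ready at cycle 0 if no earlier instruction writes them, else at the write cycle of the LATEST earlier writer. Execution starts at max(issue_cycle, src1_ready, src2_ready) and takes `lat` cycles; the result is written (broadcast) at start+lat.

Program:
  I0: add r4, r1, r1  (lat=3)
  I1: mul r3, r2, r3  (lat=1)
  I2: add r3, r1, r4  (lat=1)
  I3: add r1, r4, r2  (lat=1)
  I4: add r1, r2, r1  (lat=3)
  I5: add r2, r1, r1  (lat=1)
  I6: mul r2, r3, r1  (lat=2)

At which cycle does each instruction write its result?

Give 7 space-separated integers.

Answer: 4 3 5 5 8 9 10

Derivation:
I0 add r4: issue@1 deps=(None,None) exec_start@1 write@4
I1 mul r3: issue@2 deps=(None,None) exec_start@2 write@3
I2 add r3: issue@3 deps=(None,0) exec_start@4 write@5
I3 add r1: issue@4 deps=(0,None) exec_start@4 write@5
I4 add r1: issue@5 deps=(None,3) exec_start@5 write@8
I5 add r2: issue@6 deps=(4,4) exec_start@8 write@9
I6 mul r2: issue@7 deps=(2,4) exec_start@8 write@10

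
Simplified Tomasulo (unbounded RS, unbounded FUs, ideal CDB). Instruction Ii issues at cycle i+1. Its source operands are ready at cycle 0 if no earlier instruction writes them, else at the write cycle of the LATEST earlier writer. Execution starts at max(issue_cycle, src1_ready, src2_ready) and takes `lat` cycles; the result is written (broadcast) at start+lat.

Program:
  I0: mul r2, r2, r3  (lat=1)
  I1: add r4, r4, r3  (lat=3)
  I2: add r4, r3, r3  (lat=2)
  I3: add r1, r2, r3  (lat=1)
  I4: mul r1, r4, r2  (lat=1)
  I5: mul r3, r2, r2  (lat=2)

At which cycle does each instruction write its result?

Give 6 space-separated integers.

I0 mul r2: issue@1 deps=(None,None) exec_start@1 write@2
I1 add r4: issue@2 deps=(None,None) exec_start@2 write@5
I2 add r4: issue@3 deps=(None,None) exec_start@3 write@5
I3 add r1: issue@4 deps=(0,None) exec_start@4 write@5
I4 mul r1: issue@5 deps=(2,0) exec_start@5 write@6
I5 mul r3: issue@6 deps=(0,0) exec_start@6 write@8

Answer: 2 5 5 5 6 8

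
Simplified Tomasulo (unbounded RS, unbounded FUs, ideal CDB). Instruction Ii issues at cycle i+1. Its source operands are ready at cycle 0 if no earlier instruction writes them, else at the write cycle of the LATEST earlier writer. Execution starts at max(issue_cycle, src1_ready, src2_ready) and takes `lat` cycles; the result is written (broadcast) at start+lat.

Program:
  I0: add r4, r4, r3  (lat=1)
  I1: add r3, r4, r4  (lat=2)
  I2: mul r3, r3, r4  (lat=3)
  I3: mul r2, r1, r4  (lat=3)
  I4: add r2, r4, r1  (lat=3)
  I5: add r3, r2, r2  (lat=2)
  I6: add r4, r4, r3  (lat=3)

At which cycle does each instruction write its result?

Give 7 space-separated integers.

I0 add r4: issue@1 deps=(None,None) exec_start@1 write@2
I1 add r3: issue@2 deps=(0,0) exec_start@2 write@4
I2 mul r3: issue@3 deps=(1,0) exec_start@4 write@7
I3 mul r2: issue@4 deps=(None,0) exec_start@4 write@7
I4 add r2: issue@5 deps=(0,None) exec_start@5 write@8
I5 add r3: issue@6 deps=(4,4) exec_start@8 write@10
I6 add r4: issue@7 deps=(0,5) exec_start@10 write@13

Answer: 2 4 7 7 8 10 13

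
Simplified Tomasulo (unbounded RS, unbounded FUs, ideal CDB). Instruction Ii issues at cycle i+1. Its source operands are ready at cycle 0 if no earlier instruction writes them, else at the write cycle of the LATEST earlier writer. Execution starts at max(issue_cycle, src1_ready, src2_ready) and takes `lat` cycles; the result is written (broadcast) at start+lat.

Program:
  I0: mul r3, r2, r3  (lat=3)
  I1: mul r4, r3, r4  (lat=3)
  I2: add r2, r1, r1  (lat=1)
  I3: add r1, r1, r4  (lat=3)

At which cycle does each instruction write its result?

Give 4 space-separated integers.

Answer: 4 7 4 10

Derivation:
I0 mul r3: issue@1 deps=(None,None) exec_start@1 write@4
I1 mul r4: issue@2 deps=(0,None) exec_start@4 write@7
I2 add r2: issue@3 deps=(None,None) exec_start@3 write@4
I3 add r1: issue@4 deps=(None,1) exec_start@7 write@10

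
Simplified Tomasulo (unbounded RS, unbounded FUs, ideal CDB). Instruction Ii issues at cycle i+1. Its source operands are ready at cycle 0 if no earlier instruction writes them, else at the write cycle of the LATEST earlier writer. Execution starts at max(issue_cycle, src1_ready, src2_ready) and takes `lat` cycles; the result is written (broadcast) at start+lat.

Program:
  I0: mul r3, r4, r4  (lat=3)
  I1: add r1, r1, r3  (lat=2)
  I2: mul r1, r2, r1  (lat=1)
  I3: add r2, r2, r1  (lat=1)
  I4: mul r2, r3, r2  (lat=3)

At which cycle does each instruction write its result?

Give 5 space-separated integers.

I0 mul r3: issue@1 deps=(None,None) exec_start@1 write@4
I1 add r1: issue@2 deps=(None,0) exec_start@4 write@6
I2 mul r1: issue@3 deps=(None,1) exec_start@6 write@7
I3 add r2: issue@4 deps=(None,2) exec_start@7 write@8
I4 mul r2: issue@5 deps=(0,3) exec_start@8 write@11

Answer: 4 6 7 8 11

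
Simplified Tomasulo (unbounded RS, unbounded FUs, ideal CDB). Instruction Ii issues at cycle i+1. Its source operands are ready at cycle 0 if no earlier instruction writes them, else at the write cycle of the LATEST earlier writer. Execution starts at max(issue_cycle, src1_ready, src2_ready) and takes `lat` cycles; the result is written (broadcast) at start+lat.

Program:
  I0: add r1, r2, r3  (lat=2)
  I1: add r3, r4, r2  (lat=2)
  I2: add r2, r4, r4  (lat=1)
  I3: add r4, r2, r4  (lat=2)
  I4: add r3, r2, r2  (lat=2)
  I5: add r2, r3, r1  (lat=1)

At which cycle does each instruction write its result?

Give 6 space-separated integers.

I0 add r1: issue@1 deps=(None,None) exec_start@1 write@3
I1 add r3: issue@2 deps=(None,None) exec_start@2 write@4
I2 add r2: issue@3 deps=(None,None) exec_start@3 write@4
I3 add r4: issue@4 deps=(2,None) exec_start@4 write@6
I4 add r3: issue@5 deps=(2,2) exec_start@5 write@7
I5 add r2: issue@6 deps=(4,0) exec_start@7 write@8

Answer: 3 4 4 6 7 8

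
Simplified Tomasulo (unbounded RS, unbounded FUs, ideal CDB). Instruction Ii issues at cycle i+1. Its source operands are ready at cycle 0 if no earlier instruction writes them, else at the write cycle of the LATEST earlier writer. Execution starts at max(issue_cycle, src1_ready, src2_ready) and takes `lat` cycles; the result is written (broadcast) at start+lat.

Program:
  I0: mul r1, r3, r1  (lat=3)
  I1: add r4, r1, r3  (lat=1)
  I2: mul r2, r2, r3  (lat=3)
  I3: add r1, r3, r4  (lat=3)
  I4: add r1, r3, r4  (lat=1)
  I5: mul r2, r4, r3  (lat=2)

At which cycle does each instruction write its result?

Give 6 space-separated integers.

I0 mul r1: issue@1 deps=(None,None) exec_start@1 write@4
I1 add r4: issue@2 deps=(0,None) exec_start@4 write@5
I2 mul r2: issue@3 deps=(None,None) exec_start@3 write@6
I3 add r1: issue@4 deps=(None,1) exec_start@5 write@8
I4 add r1: issue@5 deps=(None,1) exec_start@5 write@6
I5 mul r2: issue@6 deps=(1,None) exec_start@6 write@8

Answer: 4 5 6 8 6 8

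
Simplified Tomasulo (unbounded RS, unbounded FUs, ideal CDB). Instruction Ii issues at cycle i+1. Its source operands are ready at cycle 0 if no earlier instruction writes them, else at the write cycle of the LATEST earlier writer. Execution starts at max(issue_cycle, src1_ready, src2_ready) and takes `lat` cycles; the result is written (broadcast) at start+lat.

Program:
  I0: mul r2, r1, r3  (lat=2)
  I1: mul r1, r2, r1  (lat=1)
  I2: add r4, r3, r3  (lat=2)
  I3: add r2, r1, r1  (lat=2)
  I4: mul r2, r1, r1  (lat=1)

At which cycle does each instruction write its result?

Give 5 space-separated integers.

I0 mul r2: issue@1 deps=(None,None) exec_start@1 write@3
I1 mul r1: issue@2 deps=(0,None) exec_start@3 write@4
I2 add r4: issue@3 deps=(None,None) exec_start@3 write@5
I3 add r2: issue@4 deps=(1,1) exec_start@4 write@6
I4 mul r2: issue@5 deps=(1,1) exec_start@5 write@6

Answer: 3 4 5 6 6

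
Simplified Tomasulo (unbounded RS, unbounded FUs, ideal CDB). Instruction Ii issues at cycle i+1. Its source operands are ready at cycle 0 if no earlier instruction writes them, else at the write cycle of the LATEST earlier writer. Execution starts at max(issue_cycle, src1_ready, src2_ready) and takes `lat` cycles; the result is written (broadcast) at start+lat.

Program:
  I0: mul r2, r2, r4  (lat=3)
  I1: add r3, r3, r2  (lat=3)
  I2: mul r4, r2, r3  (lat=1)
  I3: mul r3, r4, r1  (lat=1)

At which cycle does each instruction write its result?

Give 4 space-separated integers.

I0 mul r2: issue@1 deps=(None,None) exec_start@1 write@4
I1 add r3: issue@2 deps=(None,0) exec_start@4 write@7
I2 mul r4: issue@3 deps=(0,1) exec_start@7 write@8
I3 mul r3: issue@4 deps=(2,None) exec_start@8 write@9

Answer: 4 7 8 9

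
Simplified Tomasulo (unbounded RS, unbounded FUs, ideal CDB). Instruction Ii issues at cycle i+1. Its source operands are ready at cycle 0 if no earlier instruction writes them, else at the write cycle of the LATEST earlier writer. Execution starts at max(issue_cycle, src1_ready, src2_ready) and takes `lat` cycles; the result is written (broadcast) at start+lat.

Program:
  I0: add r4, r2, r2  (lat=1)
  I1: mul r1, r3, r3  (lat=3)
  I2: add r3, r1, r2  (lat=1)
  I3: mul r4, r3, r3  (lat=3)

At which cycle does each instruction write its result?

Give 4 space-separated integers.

Answer: 2 5 6 9

Derivation:
I0 add r4: issue@1 deps=(None,None) exec_start@1 write@2
I1 mul r1: issue@2 deps=(None,None) exec_start@2 write@5
I2 add r3: issue@3 deps=(1,None) exec_start@5 write@6
I3 mul r4: issue@4 deps=(2,2) exec_start@6 write@9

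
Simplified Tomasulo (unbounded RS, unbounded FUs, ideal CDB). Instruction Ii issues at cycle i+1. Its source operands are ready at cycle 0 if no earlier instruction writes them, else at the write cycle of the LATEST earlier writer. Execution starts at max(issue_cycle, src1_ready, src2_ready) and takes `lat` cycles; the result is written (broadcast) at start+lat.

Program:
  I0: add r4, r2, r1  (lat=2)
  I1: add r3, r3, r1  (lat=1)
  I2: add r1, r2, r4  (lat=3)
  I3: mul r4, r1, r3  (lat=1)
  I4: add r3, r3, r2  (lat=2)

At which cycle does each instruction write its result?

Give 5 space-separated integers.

I0 add r4: issue@1 deps=(None,None) exec_start@1 write@3
I1 add r3: issue@2 deps=(None,None) exec_start@2 write@3
I2 add r1: issue@3 deps=(None,0) exec_start@3 write@6
I3 mul r4: issue@4 deps=(2,1) exec_start@6 write@7
I4 add r3: issue@5 deps=(1,None) exec_start@5 write@7

Answer: 3 3 6 7 7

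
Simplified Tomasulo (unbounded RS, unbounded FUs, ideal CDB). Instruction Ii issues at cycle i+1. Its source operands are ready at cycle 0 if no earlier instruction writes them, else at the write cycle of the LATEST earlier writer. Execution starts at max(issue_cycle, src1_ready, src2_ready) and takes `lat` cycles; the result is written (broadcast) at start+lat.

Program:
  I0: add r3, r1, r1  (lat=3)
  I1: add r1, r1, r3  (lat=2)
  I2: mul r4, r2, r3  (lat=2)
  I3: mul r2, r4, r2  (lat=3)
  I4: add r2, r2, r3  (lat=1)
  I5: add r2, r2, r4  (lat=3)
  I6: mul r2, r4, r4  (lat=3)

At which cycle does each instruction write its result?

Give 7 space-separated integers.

Answer: 4 6 6 9 10 13 10

Derivation:
I0 add r3: issue@1 deps=(None,None) exec_start@1 write@4
I1 add r1: issue@2 deps=(None,0) exec_start@4 write@6
I2 mul r4: issue@3 deps=(None,0) exec_start@4 write@6
I3 mul r2: issue@4 deps=(2,None) exec_start@6 write@9
I4 add r2: issue@5 deps=(3,0) exec_start@9 write@10
I5 add r2: issue@6 deps=(4,2) exec_start@10 write@13
I6 mul r2: issue@7 deps=(2,2) exec_start@7 write@10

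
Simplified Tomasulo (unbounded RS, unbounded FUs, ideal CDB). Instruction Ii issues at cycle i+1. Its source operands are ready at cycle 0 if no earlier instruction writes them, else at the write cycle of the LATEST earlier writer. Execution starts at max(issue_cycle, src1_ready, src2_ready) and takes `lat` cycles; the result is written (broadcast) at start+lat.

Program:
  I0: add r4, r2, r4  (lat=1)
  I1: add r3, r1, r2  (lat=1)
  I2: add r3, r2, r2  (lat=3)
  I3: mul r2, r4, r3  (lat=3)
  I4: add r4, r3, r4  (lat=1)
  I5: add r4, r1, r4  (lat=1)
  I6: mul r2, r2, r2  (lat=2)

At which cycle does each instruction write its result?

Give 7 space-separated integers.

I0 add r4: issue@1 deps=(None,None) exec_start@1 write@2
I1 add r3: issue@2 deps=(None,None) exec_start@2 write@3
I2 add r3: issue@3 deps=(None,None) exec_start@3 write@6
I3 mul r2: issue@4 deps=(0,2) exec_start@6 write@9
I4 add r4: issue@5 deps=(2,0) exec_start@6 write@7
I5 add r4: issue@6 deps=(None,4) exec_start@7 write@8
I6 mul r2: issue@7 deps=(3,3) exec_start@9 write@11

Answer: 2 3 6 9 7 8 11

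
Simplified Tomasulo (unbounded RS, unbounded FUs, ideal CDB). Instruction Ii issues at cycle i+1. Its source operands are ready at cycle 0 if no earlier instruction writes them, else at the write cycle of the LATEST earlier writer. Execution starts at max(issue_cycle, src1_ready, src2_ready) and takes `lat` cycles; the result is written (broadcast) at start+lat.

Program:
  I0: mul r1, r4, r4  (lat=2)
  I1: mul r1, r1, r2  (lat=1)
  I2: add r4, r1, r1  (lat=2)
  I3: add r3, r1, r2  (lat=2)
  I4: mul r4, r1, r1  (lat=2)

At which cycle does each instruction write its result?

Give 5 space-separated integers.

I0 mul r1: issue@1 deps=(None,None) exec_start@1 write@3
I1 mul r1: issue@2 deps=(0,None) exec_start@3 write@4
I2 add r4: issue@3 deps=(1,1) exec_start@4 write@6
I3 add r3: issue@4 deps=(1,None) exec_start@4 write@6
I4 mul r4: issue@5 deps=(1,1) exec_start@5 write@7

Answer: 3 4 6 6 7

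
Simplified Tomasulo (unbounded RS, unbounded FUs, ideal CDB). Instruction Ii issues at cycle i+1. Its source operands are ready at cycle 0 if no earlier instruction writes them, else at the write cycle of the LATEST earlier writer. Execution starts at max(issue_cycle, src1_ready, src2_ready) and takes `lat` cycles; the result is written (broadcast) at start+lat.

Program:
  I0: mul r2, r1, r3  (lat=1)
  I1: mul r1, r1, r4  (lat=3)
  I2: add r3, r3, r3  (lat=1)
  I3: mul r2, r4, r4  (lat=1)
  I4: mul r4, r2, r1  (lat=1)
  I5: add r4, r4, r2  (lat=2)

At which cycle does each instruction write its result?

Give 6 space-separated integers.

Answer: 2 5 4 5 6 8

Derivation:
I0 mul r2: issue@1 deps=(None,None) exec_start@1 write@2
I1 mul r1: issue@2 deps=(None,None) exec_start@2 write@5
I2 add r3: issue@3 deps=(None,None) exec_start@3 write@4
I3 mul r2: issue@4 deps=(None,None) exec_start@4 write@5
I4 mul r4: issue@5 deps=(3,1) exec_start@5 write@6
I5 add r4: issue@6 deps=(4,3) exec_start@6 write@8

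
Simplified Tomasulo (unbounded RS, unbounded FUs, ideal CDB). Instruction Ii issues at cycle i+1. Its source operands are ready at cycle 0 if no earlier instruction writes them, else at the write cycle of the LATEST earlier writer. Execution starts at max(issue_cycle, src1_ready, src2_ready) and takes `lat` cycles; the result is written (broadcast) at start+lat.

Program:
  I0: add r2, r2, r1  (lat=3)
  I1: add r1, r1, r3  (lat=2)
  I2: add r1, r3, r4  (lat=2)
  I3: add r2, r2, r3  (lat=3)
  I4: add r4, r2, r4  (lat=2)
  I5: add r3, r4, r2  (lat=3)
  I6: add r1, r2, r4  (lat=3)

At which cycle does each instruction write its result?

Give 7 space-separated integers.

Answer: 4 4 5 7 9 12 12

Derivation:
I0 add r2: issue@1 deps=(None,None) exec_start@1 write@4
I1 add r1: issue@2 deps=(None,None) exec_start@2 write@4
I2 add r1: issue@3 deps=(None,None) exec_start@3 write@5
I3 add r2: issue@4 deps=(0,None) exec_start@4 write@7
I4 add r4: issue@5 deps=(3,None) exec_start@7 write@9
I5 add r3: issue@6 deps=(4,3) exec_start@9 write@12
I6 add r1: issue@7 deps=(3,4) exec_start@9 write@12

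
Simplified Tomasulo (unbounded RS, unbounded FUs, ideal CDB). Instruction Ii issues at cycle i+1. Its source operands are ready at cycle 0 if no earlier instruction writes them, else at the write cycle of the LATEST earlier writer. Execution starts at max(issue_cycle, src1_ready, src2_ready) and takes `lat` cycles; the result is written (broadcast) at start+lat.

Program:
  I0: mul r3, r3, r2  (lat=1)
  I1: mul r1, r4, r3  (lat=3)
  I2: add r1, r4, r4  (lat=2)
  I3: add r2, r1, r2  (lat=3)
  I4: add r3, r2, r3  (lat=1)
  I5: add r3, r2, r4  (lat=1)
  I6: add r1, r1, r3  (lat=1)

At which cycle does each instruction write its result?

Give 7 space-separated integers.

Answer: 2 5 5 8 9 9 10

Derivation:
I0 mul r3: issue@1 deps=(None,None) exec_start@1 write@2
I1 mul r1: issue@2 deps=(None,0) exec_start@2 write@5
I2 add r1: issue@3 deps=(None,None) exec_start@3 write@5
I3 add r2: issue@4 deps=(2,None) exec_start@5 write@8
I4 add r3: issue@5 deps=(3,0) exec_start@8 write@9
I5 add r3: issue@6 deps=(3,None) exec_start@8 write@9
I6 add r1: issue@7 deps=(2,5) exec_start@9 write@10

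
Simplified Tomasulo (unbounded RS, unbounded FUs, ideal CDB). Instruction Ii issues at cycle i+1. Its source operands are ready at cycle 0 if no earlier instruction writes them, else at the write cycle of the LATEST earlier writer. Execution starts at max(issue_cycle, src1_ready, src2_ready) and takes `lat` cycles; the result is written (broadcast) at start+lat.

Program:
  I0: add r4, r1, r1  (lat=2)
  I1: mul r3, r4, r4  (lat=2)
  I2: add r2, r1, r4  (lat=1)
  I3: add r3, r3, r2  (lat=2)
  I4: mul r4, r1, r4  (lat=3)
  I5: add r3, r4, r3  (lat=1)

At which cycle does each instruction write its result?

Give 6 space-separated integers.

I0 add r4: issue@1 deps=(None,None) exec_start@1 write@3
I1 mul r3: issue@2 deps=(0,0) exec_start@3 write@5
I2 add r2: issue@3 deps=(None,0) exec_start@3 write@4
I3 add r3: issue@4 deps=(1,2) exec_start@5 write@7
I4 mul r4: issue@5 deps=(None,0) exec_start@5 write@8
I5 add r3: issue@6 deps=(4,3) exec_start@8 write@9

Answer: 3 5 4 7 8 9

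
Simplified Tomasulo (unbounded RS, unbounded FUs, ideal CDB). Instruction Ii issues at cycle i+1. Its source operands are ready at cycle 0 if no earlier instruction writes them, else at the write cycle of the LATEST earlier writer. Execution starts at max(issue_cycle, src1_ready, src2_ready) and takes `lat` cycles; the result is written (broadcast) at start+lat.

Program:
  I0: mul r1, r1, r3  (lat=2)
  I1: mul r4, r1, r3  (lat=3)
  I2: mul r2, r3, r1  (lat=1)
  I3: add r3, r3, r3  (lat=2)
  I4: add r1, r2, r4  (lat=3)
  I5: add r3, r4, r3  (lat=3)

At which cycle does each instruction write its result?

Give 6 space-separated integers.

Answer: 3 6 4 6 9 9

Derivation:
I0 mul r1: issue@1 deps=(None,None) exec_start@1 write@3
I1 mul r4: issue@2 deps=(0,None) exec_start@3 write@6
I2 mul r2: issue@3 deps=(None,0) exec_start@3 write@4
I3 add r3: issue@4 deps=(None,None) exec_start@4 write@6
I4 add r1: issue@5 deps=(2,1) exec_start@6 write@9
I5 add r3: issue@6 deps=(1,3) exec_start@6 write@9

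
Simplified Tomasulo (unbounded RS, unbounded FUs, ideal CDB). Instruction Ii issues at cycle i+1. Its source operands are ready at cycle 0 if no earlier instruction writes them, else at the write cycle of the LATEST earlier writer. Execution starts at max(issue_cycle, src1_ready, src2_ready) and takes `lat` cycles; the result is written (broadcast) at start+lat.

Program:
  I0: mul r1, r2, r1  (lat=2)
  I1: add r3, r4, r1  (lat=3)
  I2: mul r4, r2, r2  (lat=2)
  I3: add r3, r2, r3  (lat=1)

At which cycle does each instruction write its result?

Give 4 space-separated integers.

Answer: 3 6 5 7

Derivation:
I0 mul r1: issue@1 deps=(None,None) exec_start@1 write@3
I1 add r3: issue@2 deps=(None,0) exec_start@3 write@6
I2 mul r4: issue@3 deps=(None,None) exec_start@3 write@5
I3 add r3: issue@4 deps=(None,1) exec_start@6 write@7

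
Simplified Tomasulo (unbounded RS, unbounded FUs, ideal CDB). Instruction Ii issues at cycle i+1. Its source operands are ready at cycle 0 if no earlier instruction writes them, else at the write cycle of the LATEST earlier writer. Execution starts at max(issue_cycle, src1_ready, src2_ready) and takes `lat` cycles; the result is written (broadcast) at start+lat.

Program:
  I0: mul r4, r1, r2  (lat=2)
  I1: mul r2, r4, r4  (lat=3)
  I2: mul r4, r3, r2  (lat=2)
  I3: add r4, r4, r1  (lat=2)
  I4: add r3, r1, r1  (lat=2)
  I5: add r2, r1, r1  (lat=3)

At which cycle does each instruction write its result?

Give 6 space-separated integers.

Answer: 3 6 8 10 7 9

Derivation:
I0 mul r4: issue@1 deps=(None,None) exec_start@1 write@3
I1 mul r2: issue@2 deps=(0,0) exec_start@3 write@6
I2 mul r4: issue@3 deps=(None,1) exec_start@6 write@8
I3 add r4: issue@4 deps=(2,None) exec_start@8 write@10
I4 add r3: issue@5 deps=(None,None) exec_start@5 write@7
I5 add r2: issue@6 deps=(None,None) exec_start@6 write@9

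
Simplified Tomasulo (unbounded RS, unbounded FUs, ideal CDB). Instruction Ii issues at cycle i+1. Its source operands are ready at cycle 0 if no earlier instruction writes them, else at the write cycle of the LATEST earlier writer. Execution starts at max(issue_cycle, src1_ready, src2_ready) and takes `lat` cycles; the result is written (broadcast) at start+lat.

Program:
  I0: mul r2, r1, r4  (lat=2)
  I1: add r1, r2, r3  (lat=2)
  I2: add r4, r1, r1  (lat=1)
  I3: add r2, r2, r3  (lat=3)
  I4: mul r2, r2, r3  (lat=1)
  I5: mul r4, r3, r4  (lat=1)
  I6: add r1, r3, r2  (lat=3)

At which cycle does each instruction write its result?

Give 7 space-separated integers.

I0 mul r2: issue@1 deps=(None,None) exec_start@1 write@3
I1 add r1: issue@2 deps=(0,None) exec_start@3 write@5
I2 add r4: issue@3 deps=(1,1) exec_start@5 write@6
I3 add r2: issue@4 deps=(0,None) exec_start@4 write@7
I4 mul r2: issue@5 deps=(3,None) exec_start@7 write@8
I5 mul r4: issue@6 deps=(None,2) exec_start@6 write@7
I6 add r1: issue@7 deps=(None,4) exec_start@8 write@11

Answer: 3 5 6 7 8 7 11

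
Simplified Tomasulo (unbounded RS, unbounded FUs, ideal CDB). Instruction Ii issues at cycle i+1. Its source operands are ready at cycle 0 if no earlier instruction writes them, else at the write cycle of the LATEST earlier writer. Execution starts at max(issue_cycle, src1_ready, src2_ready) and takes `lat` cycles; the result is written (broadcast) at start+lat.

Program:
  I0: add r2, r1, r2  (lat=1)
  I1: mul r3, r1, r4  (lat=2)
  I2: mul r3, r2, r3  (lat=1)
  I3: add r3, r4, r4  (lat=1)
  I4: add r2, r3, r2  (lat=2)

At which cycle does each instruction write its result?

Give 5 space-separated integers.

Answer: 2 4 5 5 7

Derivation:
I0 add r2: issue@1 deps=(None,None) exec_start@1 write@2
I1 mul r3: issue@2 deps=(None,None) exec_start@2 write@4
I2 mul r3: issue@3 deps=(0,1) exec_start@4 write@5
I3 add r3: issue@4 deps=(None,None) exec_start@4 write@5
I4 add r2: issue@5 deps=(3,0) exec_start@5 write@7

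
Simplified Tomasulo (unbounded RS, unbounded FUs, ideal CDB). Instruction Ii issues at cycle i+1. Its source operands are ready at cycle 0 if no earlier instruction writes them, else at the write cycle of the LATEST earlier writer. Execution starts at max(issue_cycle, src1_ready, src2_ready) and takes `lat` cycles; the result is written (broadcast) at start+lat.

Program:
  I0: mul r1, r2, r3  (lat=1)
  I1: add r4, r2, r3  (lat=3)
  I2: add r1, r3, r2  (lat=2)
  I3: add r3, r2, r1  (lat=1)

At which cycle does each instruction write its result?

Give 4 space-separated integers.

Answer: 2 5 5 6

Derivation:
I0 mul r1: issue@1 deps=(None,None) exec_start@1 write@2
I1 add r4: issue@2 deps=(None,None) exec_start@2 write@5
I2 add r1: issue@3 deps=(None,None) exec_start@3 write@5
I3 add r3: issue@4 deps=(None,2) exec_start@5 write@6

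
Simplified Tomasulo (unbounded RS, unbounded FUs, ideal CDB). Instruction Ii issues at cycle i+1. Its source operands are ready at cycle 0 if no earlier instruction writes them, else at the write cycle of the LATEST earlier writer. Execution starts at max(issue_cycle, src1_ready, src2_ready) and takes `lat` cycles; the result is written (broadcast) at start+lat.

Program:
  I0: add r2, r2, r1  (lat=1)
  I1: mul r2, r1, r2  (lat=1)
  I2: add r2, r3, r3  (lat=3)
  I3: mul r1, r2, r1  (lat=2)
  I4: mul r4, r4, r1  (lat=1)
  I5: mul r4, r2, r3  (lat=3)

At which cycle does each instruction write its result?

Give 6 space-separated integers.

I0 add r2: issue@1 deps=(None,None) exec_start@1 write@2
I1 mul r2: issue@2 deps=(None,0) exec_start@2 write@3
I2 add r2: issue@3 deps=(None,None) exec_start@3 write@6
I3 mul r1: issue@4 deps=(2,None) exec_start@6 write@8
I4 mul r4: issue@5 deps=(None,3) exec_start@8 write@9
I5 mul r4: issue@6 deps=(2,None) exec_start@6 write@9

Answer: 2 3 6 8 9 9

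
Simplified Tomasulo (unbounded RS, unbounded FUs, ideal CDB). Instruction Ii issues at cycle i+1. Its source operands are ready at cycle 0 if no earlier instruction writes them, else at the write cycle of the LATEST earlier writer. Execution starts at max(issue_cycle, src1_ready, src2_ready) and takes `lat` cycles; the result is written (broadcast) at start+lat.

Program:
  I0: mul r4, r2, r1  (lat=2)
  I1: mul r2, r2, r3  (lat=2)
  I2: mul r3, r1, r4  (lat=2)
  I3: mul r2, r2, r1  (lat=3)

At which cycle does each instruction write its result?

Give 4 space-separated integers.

Answer: 3 4 5 7

Derivation:
I0 mul r4: issue@1 deps=(None,None) exec_start@1 write@3
I1 mul r2: issue@2 deps=(None,None) exec_start@2 write@4
I2 mul r3: issue@3 deps=(None,0) exec_start@3 write@5
I3 mul r2: issue@4 deps=(1,None) exec_start@4 write@7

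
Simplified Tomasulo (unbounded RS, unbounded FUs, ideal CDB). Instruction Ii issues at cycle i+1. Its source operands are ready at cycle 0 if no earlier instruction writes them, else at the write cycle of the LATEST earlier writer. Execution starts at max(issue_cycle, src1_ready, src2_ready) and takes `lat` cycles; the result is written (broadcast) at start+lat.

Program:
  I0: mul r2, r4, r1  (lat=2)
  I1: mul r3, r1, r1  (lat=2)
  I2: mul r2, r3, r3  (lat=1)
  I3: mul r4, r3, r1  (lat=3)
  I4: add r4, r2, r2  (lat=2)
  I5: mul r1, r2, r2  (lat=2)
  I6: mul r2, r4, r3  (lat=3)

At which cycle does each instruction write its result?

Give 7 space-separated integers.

I0 mul r2: issue@1 deps=(None,None) exec_start@1 write@3
I1 mul r3: issue@2 deps=(None,None) exec_start@2 write@4
I2 mul r2: issue@3 deps=(1,1) exec_start@4 write@5
I3 mul r4: issue@4 deps=(1,None) exec_start@4 write@7
I4 add r4: issue@5 deps=(2,2) exec_start@5 write@7
I5 mul r1: issue@6 deps=(2,2) exec_start@6 write@8
I6 mul r2: issue@7 deps=(4,1) exec_start@7 write@10

Answer: 3 4 5 7 7 8 10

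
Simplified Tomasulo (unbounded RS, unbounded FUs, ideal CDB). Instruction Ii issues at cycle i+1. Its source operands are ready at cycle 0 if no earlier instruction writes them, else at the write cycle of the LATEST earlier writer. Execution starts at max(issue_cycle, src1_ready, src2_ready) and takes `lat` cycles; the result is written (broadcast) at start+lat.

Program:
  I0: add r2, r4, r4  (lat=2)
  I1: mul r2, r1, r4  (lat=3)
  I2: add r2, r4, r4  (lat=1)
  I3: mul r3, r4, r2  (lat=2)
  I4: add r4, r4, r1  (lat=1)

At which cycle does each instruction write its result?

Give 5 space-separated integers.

I0 add r2: issue@1 deps=(None,None) exec_start@1 write@3
I1 mul r2: issue@2 deps=(None,None) exec_start@2 write@5
I2 add r2: issue@3 deps=(None,None) exec_start@3 write@4
I3 mul r3: issue@4 deps=(None,2) exec_start@4 write@6
I4 add r4: issue@5 deps=(None,None) exec_start@5 write@6

Answer: 3 5 4 6 6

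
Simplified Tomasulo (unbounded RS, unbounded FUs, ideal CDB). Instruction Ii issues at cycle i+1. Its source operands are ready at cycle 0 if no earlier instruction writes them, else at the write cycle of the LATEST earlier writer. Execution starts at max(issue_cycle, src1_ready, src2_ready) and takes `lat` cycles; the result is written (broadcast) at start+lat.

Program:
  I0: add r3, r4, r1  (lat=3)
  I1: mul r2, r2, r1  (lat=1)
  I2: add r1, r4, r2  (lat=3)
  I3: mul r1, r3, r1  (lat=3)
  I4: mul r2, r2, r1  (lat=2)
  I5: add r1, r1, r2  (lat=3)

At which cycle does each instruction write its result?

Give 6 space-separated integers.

Answer: 4 3 6 9 11 14

Derivation:
I0 add r3: issue@1 deps=(None,None) exec_start@1 write@4
I1 mul r2: issue@2 deps=(None,None) exec_start@2 write@3
I2 add r1: issue@3 deps=(None,1) exec_start@3 write@6
I3 mul r1: issue@4 deps=(0,2) exec_start@6 write@9
I4 mul r2: issue@5 deps=(1,3) exec_start@9 write@11
I5 add r1: issue@6 deps=(3,4) exec_start@11 write@14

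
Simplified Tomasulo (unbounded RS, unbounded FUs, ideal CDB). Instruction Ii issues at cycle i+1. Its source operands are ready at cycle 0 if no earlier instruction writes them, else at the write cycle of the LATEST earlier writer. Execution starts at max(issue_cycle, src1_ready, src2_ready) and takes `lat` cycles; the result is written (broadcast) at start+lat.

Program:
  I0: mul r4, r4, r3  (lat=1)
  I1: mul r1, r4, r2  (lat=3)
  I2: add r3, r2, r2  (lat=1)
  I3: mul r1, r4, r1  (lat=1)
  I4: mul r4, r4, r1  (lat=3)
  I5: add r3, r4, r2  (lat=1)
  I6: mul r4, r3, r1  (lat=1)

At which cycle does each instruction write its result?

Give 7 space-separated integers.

I0 mul r4: issue@1 deps=(None,None) exec_start@1 write@2
I1 mul r1: issue@2 deps=(0,None) exec_start@2 write@5
I2 add r3: issue@3 deps=(None,None) exec_start@3 write@4
I3 mul r1: issue@4 deps=(0,1) exec_start@5 write@6
I4 mul r4: issue@5 deps=(0,3) exec_start@6 write@9
I5 add r3: issue@6 deps=(4,None) exec_start@9 write@10
I6 mul r4: issue@7 deps=(5,3) exec_start@10 write@11

Answer: 2 5 4 6 9 10 11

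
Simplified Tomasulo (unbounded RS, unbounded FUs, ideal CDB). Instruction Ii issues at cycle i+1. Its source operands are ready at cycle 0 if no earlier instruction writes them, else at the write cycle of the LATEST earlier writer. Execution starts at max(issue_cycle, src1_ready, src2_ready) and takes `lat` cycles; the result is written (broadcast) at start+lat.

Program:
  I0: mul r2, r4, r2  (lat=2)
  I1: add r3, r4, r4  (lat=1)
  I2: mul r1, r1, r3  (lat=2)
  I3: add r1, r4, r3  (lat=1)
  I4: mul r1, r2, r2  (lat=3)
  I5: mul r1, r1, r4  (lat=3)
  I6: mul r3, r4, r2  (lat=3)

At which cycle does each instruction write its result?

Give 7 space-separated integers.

I0 mul r2: issue@1 deps=(None,None) exec_start@1 write@3
I1 add r3: issue@2 deps=(None,None) exec_start@2 write@3
I2 mul r1: issue@3 deps=(None,1) exec_start@3 write@5
I3 add r1: issue@4 deps=(None,1) exec_start@4 write@5
I4 mul r1: issue@5 deps=(0,0) exec_start@5 write@8
I5 mul r1: issue@6 deps=(4,None) exec_start@8 write@11
I6 mul r3: issue@7 deps=(None,0) exec_start@7 write@10

Answer: 3 3 5 5 8 11 10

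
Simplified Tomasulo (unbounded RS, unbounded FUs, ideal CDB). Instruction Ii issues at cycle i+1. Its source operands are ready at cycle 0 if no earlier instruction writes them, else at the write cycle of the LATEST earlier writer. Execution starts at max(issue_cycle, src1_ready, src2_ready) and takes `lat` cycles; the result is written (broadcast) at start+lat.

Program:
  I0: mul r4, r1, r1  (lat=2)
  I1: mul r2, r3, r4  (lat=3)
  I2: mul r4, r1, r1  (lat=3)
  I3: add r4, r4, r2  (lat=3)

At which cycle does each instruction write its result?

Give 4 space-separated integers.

Answer: 3 6 6 9

Derivation:
I0 mul r4: issue@1 deps=(None,None) exec_start@1 write@3
I1 mul r2: issue@2 deps=(None,0) exec_start@3 write@6
I2 mul r4: issue@3 deps=(None,None) exec_start@3 write@6
I3 add r4: issue@4 deps=(2,1) exec_start@6 write@9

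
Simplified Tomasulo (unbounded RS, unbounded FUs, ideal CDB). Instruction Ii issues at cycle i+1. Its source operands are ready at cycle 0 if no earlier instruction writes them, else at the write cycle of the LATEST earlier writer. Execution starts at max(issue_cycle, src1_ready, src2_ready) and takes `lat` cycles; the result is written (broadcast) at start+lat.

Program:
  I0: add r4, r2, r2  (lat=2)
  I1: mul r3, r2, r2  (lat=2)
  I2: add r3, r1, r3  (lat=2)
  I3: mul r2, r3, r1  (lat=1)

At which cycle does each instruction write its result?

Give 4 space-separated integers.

I0 add r4: issue@1 deps=(None,None) exec_start@1 write@3
I1 mul r3: issue@2 deps=(None,None) exec_start@2 write@4
I2 add r3: issue@3 deps=(None,1) exec_start@4 write@6
I3 mul r2: issue@4 deps=(2,None) exec_start@6 write@7

Answer: 3 4 6 7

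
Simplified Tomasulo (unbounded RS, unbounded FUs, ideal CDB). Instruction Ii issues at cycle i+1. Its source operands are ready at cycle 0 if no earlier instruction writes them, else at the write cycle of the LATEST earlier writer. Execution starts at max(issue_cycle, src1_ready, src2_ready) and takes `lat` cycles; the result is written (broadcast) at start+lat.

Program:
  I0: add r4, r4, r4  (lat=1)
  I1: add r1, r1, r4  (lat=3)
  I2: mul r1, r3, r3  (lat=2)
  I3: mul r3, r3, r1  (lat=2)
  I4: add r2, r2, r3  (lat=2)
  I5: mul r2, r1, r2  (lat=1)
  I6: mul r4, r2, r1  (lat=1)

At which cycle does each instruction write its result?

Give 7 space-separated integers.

I0 add r4: issue@1 deps=(None,None) exec_start@1 write@2
I1 add r1: issue@2 deps=(None,0) exec_start@2 write@5
I2 mul r1: issue@3 deps=(None,None) exec_start@3 write@5
I3 mul r3: issue@4 deps=(None,2) exec_start@5 write@7
I4 add r2: issue@5 deps=(None,3) exec_start@7 write@9
I5 mul r2: issue@6 deps=(2,4) exec_start@9 write@10
I6 mul r4: issue@7 deps=(5,2) exec_start@10 write@11

Answer: 2 5 5 7 9 10 11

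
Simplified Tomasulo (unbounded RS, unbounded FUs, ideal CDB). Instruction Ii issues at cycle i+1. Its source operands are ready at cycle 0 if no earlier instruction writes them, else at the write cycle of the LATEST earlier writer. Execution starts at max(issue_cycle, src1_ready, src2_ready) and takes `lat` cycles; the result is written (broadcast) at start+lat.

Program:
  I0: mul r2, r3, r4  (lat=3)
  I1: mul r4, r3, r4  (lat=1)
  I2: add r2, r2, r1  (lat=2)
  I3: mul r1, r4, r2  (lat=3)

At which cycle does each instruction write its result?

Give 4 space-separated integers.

I0 mul r2: issue@1 deps=(None,None) exec_start@1 write@4
I1 mul r4: issue@2 deps=(None,None) exec_start@2 write@3
I2 add r2: issue@3 deps=(0,None) exec_start@4 write@6
I3 mul r1: issue@4 deps=(1,2) exec_start@6 write@9

Answer: 4 3 6 9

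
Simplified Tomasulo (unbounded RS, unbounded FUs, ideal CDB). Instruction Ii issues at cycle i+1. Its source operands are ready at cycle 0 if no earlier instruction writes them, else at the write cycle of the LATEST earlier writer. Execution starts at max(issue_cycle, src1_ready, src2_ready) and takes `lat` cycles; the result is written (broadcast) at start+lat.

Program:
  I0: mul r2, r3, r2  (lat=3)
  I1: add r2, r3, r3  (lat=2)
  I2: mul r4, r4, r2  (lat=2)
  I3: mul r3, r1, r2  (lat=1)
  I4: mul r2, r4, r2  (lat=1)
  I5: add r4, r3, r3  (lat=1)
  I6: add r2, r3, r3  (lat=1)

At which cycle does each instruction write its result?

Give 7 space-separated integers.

I0 mul r2: issue@1 deps=(None,None) exec_start@1 write@4
I1 add r2: issue@2 deps=(None,None) exec_start@2 write@4
I2 mul r4: issue@3 deps=(None,1) exec_start@4 write@6
I3 mul r3: issue@4 deps=(None,1) exec_start@4 write@5
I4 mul r2: issue@5 deps=(2,1) exec_start@6 write@7
I5 add r4: issue@6 deps=(3,3) exec_start@6 write@7
I6 add r2: issue@7 deps=(3,3) exec_start@7 write@8

Answer: 4 4 6 5 7 7 8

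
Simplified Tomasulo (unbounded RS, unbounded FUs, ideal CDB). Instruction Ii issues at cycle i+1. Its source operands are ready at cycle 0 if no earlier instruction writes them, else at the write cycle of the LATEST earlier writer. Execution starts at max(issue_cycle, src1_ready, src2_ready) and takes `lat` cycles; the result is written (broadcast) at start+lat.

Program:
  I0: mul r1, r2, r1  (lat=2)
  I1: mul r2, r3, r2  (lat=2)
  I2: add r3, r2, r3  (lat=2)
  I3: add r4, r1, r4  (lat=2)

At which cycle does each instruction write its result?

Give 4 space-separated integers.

Answer: 3 4 6 6

Derivation:
I0 mul r1: issue@1 deps=(None,None) exec_start@1 write@3
I1 mul r2: issue@2 deps=(None,None) exec_start@2 write@4
I2 add r3: issue@3 deps=(1,None) exec_start@4 write@6
I3 add r4: issue@4 deps=(0,None) exec_start@4 write@6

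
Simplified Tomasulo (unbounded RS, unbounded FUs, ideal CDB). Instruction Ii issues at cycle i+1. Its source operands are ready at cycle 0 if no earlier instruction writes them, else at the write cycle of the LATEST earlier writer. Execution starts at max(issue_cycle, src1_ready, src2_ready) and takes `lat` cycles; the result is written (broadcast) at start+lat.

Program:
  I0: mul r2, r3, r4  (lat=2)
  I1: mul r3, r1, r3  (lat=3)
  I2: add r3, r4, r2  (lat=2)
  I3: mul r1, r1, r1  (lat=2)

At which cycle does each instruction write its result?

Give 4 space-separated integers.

Answer: 3 5 5 6

Derivation:
I0 mul r2: issue@1 deps=(None,None) exec_start@1 write@3
I1 mul r3: issue@2 deps=(None,None) exec_start@2 write@5
I2 add r3: issue@3 deps=(None,0) exec_start@3 write@5
I3 mul r1: issue@4 deps=(None,None) exec_start@4 write@6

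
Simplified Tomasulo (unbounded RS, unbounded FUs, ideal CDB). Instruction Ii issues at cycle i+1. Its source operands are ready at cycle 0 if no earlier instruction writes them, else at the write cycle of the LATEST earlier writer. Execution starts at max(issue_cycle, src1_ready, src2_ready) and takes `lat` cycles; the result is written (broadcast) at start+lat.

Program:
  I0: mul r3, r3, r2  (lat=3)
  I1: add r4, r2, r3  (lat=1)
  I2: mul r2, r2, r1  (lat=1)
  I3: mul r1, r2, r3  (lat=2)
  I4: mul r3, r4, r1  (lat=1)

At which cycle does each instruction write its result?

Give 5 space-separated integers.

I0 mul r3: issue@1 deps=(None,None) exec_start@1 write@4
I1 add r4: issue@2 deps=(None,0) exec_start@4 write@5
I2 mul r2: issue@3 deps=(None,None) exec_start@3 write@4
I3 mul r1: issue@4 deps=(2,0) exec_start@4 write@6
I4 mul r3: issue@5 deps=(1,3) exec_start@6 write@7

Answer: 4 5 4 6 7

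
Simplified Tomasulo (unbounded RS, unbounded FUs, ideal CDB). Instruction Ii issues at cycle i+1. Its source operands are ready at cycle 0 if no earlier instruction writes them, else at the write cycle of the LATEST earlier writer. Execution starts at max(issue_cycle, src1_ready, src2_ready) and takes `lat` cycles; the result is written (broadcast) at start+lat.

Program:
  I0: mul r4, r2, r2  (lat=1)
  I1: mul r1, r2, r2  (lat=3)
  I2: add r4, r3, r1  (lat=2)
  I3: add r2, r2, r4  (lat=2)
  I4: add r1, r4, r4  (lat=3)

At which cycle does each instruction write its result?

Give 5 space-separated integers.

I0 mul r4: issue@1 deps=(None,None) exec_start@1 write@2
I1 mul r1: issue@2 deps=(None,None) exec_start@2 write@5
I2 add r4: issue@3 deps=(None,1) exec_start@5 write@7
I3 add r2: issue@4 deps=(None,2) exec_start@7 write@9
I4 add r1: issue@5 deps=(2,2) exec_start@7 write@10

Answer: 2 5 7 9 10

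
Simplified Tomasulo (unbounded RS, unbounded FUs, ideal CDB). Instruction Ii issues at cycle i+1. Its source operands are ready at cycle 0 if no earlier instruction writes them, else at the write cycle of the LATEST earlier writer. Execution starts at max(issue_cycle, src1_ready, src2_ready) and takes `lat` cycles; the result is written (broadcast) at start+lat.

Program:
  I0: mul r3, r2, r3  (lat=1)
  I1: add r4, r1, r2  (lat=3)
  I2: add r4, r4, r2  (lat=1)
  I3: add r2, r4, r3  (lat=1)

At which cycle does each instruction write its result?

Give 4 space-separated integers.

I0 mul r3: issue@1 deps=(None,None) exec_start@1 write@2
I1 add r4: issue@2 deps=(None,None) exec_start@2 write@5
I2 add r4: issue@3 deps=(1,None) exec_start@5 write@6
I3 add r2: issue@4 deps=(2,0) exec_start@6 write@7

Answer: 2 5 6 7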